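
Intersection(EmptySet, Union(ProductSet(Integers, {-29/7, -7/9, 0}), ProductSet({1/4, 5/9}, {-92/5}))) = EmptySet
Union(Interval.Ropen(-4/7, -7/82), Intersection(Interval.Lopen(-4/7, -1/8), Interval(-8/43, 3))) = Interval.Ropen(-4/7, -7/82)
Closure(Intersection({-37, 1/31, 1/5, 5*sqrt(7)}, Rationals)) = {-37, 1/31, 1/5}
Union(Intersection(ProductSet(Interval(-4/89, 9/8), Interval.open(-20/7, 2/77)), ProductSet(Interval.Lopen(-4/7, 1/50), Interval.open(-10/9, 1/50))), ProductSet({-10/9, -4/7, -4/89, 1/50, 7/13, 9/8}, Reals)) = Union(ProductSet({-10/9, -4/7, -4/89, 1/50, 7/13, 9/8}, Reals), ProductSet(Interval(-4/89, 1/50), Interval.open(-10/9, 1/50)))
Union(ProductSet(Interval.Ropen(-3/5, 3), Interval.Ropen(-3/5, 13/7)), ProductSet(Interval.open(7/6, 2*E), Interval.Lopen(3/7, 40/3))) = Union(ProductSet(Interval.Ropen(-3/5, 3), Interval.Ropen(-3/5, 13/7)), ProductSet(Interval.open(7/6, 2*E), Interval.Lopen(3/7, 40/3)))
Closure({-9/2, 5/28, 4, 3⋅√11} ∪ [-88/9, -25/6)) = [-88/9, -25/6] ∪ {5/28, 4, 3⋅√11}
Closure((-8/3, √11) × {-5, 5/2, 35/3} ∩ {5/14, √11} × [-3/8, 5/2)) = ∅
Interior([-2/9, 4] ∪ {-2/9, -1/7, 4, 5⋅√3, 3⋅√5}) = (-2/9, 4)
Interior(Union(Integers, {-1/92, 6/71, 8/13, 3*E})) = EmptySet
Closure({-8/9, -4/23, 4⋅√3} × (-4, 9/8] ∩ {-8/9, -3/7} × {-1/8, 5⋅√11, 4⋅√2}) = {-8/9} × {-1/8}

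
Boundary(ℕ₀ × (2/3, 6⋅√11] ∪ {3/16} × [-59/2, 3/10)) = ({3/16} × [-59/2, 3/10]) ∪ (ℕ₀ × [2/3, 6⋅√11])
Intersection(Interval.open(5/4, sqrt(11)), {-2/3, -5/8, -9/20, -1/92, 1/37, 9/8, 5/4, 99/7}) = EmptySet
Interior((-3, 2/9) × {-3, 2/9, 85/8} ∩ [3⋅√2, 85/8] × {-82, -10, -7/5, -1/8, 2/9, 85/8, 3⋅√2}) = ∅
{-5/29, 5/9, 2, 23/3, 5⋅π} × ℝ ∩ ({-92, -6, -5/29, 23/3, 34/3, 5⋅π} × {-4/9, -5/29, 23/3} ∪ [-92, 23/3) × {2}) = ({-5/29, 5/9, 2} × {2}) ∪ ({-5/29, 23/3, 5⋅π} × {-4/9, -5/29, 23/3})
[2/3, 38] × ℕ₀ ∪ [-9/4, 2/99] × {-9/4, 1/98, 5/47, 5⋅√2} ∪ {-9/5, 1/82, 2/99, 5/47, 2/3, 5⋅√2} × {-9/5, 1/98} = ([2/3, 38] × ℕ₀) ∪ ({-9/5, 1/82, 2/99, 5/47, 2/3, 5⋅√2} × {-9/5, 1/98}) ∪ ([-9/4, 2/99] × {-9/4, 1/98, 5/47, 5⋅√2})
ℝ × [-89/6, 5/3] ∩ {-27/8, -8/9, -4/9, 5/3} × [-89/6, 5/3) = {-27/8, -8/9, -4/9, 5/3} × [-89/6, 5/3)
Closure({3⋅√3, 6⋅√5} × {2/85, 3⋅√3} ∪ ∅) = {3⋅√3, 6⋅√5} × {2/85, 3⋅√3}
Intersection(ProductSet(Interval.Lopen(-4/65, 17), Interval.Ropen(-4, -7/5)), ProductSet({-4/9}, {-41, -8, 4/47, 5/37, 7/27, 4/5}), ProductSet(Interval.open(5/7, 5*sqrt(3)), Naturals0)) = EmptySet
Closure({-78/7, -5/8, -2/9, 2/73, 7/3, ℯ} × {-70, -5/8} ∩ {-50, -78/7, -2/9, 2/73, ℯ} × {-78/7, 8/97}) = ∅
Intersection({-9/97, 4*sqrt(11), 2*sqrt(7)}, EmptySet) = EmptySet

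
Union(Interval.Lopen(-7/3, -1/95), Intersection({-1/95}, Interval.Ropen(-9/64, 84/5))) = Interval.Lopen(-7/3, -1/95)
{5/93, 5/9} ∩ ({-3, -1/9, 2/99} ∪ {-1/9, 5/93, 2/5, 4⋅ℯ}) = {5/93}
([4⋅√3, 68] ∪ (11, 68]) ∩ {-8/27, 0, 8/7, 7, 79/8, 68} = {7, 79/8, 68}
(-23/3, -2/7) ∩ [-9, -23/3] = ∅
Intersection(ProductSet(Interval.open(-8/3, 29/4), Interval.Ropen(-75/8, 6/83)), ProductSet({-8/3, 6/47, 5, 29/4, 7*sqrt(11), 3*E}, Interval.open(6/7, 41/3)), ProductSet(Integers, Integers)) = EmptySet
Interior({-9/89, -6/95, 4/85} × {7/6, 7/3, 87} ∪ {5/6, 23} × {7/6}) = ∅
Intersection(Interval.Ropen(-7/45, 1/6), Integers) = Range(0, 1, 1)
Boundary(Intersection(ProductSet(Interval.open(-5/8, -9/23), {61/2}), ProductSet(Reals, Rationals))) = ProductSet(Interval(-5/8, -9/23), {61/2})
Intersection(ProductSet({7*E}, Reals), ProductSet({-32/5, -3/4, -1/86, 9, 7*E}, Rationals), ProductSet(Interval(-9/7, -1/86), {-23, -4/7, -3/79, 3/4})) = EmptySet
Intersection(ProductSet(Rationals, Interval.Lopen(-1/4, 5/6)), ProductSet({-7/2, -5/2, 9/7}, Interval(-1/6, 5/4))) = ProductSet({-7/2, -5/2, 9/7}, Interval(-1/6, 5/6))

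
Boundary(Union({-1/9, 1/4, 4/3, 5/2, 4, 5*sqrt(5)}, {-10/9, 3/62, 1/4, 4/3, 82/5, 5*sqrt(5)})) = {-10/9, -1/9, 3/62, 1/4, 4/3, 5/2, 4, 82/5, 5*sqrt(5)}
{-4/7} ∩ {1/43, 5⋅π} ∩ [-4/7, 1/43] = ∅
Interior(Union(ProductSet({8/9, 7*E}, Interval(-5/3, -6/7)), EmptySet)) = EmptySet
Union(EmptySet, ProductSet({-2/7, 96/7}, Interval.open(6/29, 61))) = ProductSet({-2/7, 96/7}, Interval.open(6/29, 61))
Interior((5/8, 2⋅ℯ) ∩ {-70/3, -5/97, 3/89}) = ∅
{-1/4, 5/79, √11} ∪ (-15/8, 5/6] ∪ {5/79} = (-15/8, 5/6] ∪ {√11}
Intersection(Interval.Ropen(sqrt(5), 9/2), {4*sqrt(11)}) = EmptySet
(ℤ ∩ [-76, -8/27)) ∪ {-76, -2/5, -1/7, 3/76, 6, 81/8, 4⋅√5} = {-76, -75, …, -1} ∪ {-2/5, -1/7, 3/76, 6, 81/8, 4⋅√5}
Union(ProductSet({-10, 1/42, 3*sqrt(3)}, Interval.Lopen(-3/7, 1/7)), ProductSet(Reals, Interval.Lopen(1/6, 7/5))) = Union(ProductSet({-10, 1/42, 3*sqrt(3)}, Interval.Lopen(-3/7, 1/7)), ProductSet(Reals, Interval.Lopen(1/6, 7/5)))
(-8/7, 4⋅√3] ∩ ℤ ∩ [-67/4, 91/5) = {-1, 0, …, 6}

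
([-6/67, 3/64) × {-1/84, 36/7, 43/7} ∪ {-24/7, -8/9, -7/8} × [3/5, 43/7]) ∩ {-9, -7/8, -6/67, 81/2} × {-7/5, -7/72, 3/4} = {-7/8} × {3/4}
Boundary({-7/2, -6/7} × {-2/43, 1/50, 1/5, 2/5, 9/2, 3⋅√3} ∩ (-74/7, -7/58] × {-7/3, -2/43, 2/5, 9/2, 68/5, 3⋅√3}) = {-7/2, -6/7} × {-2/43, 2/5, 9/2, 3⋅√3}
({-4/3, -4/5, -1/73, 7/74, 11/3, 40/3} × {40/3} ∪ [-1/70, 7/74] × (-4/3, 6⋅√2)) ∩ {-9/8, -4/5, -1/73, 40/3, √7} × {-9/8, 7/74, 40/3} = ({-1/73} × {-9/8, 7/74}) ∪ ({-4/5, -1/73, 40/3} × {40/3})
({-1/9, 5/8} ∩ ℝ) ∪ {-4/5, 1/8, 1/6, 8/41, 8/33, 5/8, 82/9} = {-4/5, -1/9, 1/8, 1/6, 8/41, 8/33, 5/8, 82/9}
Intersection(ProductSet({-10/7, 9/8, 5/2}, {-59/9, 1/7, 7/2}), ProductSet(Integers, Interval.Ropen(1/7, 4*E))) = EmptySet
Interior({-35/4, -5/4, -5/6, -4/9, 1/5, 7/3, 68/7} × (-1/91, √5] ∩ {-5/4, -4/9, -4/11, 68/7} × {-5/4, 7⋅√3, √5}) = ∅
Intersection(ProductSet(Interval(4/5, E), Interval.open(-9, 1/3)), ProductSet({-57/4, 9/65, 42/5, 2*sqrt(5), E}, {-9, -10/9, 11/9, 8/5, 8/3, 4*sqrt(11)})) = ProductSet({E}, {-10/9})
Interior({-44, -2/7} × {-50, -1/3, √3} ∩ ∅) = ∅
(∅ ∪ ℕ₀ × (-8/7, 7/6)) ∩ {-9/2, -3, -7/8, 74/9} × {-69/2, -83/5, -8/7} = ∅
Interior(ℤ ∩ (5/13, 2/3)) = ∅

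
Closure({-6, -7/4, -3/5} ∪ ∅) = {-6, -7/4, -3/5}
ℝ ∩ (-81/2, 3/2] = (-81/2, 3/2]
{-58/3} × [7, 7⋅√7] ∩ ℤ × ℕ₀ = ∅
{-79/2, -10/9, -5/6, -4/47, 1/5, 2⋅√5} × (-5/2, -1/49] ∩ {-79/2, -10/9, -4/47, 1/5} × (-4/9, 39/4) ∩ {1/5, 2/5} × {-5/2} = ∅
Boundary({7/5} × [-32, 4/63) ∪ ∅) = {7/5} × [-32, 4/63]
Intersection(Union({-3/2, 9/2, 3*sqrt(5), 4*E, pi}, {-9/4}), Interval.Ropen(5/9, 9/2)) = {pi}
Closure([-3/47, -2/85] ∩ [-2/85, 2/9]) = {-2/85}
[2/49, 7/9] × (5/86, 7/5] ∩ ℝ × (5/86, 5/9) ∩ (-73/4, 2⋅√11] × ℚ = [2/49, 7/9] × (ℚ ∩ (5/86, 5/9))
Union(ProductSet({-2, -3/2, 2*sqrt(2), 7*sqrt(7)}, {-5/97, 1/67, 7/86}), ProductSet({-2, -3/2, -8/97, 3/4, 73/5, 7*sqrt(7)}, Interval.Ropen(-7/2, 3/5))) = Union(ProductSet({-2, -3/2, 2*sqrt(2), 7*sqrt(7)}, {-5/97, 1/67, 7/86}), ProductSet({-2, -3/2, -8/97, 3/4, 73/5, 7*sqrt(7)}, Interval.Ropen(-7/2, 3/5)))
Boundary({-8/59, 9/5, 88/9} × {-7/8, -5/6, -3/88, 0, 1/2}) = {-8/59, 9/5, 88/9} × {-7/8, -5/6, -3/88, 0, 1/2}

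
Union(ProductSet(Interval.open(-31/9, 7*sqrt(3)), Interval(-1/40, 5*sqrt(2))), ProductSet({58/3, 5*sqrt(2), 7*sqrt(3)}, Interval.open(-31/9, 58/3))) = Union(ProductSet({58/3, 5*sqrt(2), 7*sqrt(3)}, Interval.open(-31/9, 58/3)), ProductSet(Interval.open(-31/9, 7*sqrt(3)), Interval(-1/40, 5*sqrt(2))))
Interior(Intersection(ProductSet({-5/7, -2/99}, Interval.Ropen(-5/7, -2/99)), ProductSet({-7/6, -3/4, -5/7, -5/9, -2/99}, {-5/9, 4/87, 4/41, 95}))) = EmptySet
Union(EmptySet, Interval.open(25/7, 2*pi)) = Interval.open(25/7, 2*pi)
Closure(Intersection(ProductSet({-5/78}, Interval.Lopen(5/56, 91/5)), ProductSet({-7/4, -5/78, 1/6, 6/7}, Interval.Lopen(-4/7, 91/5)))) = ProductSet({-5/78}, Interval(5/56, 91/5))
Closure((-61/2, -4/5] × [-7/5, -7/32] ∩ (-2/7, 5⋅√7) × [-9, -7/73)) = ∅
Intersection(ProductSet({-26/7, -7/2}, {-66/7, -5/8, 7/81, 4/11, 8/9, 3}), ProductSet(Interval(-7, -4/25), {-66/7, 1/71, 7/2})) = ProductSet({-26/7, -7/2}, {-66/7})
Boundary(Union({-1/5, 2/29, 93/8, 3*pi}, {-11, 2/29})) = {-11, -1/5, 2/29, 93/8, 3*pi}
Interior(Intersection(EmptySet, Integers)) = EmptySet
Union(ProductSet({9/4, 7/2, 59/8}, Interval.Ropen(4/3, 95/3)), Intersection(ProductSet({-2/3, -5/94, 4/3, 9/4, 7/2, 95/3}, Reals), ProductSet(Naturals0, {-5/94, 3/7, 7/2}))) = ProductSet({9/4, 7/2, 59/8}, Interval.Ropen(4/3, 95/3))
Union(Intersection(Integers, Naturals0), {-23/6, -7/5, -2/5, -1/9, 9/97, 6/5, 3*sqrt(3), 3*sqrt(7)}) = Union({-23/6, -7/5, -2/5, -1/9, 9/97, 6/5, 3*sqrt(3), 3*sqrt(7)}, Naturals0)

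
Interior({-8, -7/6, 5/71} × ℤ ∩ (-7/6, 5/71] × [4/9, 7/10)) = ∅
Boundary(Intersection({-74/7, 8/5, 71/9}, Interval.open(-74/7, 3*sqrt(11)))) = {8/5, 71/9}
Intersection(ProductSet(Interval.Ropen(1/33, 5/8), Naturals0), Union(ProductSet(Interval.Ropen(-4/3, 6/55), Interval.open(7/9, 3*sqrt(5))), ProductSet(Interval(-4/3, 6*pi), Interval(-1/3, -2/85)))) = ProductSet(Interval.Ropen(1/33, 6/55), Range(1, 7, 1))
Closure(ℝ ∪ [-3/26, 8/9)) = (-∞, ∞)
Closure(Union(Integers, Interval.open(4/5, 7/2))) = Union(Integers, Interval(4/5, 7/2))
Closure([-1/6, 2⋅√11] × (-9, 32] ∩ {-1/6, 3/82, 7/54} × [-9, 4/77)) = {-1/6, 3/82, 7/54} × [-9, 4/77]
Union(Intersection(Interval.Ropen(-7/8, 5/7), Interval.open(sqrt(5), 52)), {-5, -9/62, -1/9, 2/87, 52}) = {-5, -9/62, -1/9, 2/87, 52}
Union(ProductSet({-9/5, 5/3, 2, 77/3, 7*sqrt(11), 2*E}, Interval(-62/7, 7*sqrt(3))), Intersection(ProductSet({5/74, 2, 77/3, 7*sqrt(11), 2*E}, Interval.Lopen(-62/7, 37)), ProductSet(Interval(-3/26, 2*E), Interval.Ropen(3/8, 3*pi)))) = Union(ProductSet({5/74, 2, 2*E}, Interval.Ropen(3/8, 3*pi)), ProductSet({-9/5, 5/3, 2, 77/3, 7*sqrt(11), 2*E}, Interval(-62/7, 7*sqrt(3))))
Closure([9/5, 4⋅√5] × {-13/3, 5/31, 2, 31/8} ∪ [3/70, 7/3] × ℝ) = ([3/70, 7/3] × ℝ) ∪ ([9/5, 4⋅√5] × {-13/3, 5/31, 2, 31/8})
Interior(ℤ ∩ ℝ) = ∅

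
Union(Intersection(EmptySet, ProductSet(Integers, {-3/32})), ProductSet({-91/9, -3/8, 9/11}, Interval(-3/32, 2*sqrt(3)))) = ProductSet({-91/9, -3/8, 9/11}, Interval(-3/32, 2*sqrt(3)))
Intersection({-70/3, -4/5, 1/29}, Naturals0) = EmptySet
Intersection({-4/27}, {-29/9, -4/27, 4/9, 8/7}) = {-4/27}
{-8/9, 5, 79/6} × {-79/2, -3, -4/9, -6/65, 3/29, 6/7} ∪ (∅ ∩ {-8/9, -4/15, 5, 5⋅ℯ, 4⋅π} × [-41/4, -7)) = {-8/9, 5, 79/6} × {-79/2, -3, -4/9, -6/65, 3/29, 6/7}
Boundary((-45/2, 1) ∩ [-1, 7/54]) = {-1, 7/54}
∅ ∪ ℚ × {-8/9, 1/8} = ℚ × {-8/9, 1/8}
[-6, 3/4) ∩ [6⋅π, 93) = ∅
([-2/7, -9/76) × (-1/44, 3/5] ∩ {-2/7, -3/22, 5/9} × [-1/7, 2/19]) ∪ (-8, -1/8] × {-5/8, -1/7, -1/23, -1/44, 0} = ({-2/7, -3/22} × (-1/44, 2/19]) ∪ ((-8, -1/8] × {-5/8, -1/7, -1/23, -1/44, 0})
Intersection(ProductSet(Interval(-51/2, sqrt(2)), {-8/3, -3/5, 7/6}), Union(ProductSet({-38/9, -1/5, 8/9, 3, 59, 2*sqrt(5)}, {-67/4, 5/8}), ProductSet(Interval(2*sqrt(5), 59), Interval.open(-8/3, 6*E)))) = EmptySet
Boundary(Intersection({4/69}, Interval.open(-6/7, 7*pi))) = {4/69}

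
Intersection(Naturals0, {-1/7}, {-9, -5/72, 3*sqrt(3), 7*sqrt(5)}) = EmptySet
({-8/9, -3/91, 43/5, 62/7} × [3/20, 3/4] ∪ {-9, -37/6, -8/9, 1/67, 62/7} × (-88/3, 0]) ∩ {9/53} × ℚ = ∅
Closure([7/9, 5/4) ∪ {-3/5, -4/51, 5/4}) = {-3/5, -4/51} ∪ [7/9, 5/4]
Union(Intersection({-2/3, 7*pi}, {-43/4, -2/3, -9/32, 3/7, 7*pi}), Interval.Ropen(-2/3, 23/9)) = Union({7*pi}, Interval.Ropen(-2/3, 23/9))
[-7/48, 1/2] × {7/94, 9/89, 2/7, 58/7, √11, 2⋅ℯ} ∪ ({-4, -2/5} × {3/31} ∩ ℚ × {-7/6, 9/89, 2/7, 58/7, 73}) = [-7/48, 1/2] × {7/94, 9/89, 2/7, 58/7, √11, 2⋅ℯ}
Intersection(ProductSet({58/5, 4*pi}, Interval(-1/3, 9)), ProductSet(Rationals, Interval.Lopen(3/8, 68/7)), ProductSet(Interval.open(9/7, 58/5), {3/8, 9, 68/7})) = EmptySet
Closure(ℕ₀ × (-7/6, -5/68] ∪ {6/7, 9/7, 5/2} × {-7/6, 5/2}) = (ℕ₀ × [-7/6, -5/68]) ∪ ({6/7, 9/7, 5/2} × {-7/6, 5/2})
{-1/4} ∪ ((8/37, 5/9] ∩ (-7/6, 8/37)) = {-1/4}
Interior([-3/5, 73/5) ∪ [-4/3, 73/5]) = (-4/3, 73/5)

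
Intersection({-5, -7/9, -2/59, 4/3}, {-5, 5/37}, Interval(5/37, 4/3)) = EmptySet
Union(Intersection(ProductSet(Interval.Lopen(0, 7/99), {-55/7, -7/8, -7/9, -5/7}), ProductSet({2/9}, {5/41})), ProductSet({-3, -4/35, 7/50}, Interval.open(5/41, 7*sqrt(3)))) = ProductSet({-3, -4/35, 7/50}, Interval.open(5/41, 7*sqrt(3)))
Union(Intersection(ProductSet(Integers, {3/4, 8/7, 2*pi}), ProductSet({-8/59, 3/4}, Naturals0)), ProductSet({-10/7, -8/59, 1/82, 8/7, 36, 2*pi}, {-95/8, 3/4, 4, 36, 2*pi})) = ProductSet({-10/7, -8/59, 1/82, 8/7, 36, 2*pi}, {-95/8, 3/4, 4, 36, 2*pi})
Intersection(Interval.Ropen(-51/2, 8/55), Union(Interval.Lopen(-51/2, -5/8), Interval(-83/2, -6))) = Interval(-51/2, -5/8)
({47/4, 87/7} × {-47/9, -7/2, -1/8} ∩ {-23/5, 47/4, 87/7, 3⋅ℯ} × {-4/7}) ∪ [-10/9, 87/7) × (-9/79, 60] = [-10/9, 87/7) × (-9/79, 60]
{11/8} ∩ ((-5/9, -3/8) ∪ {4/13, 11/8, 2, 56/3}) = {11/8}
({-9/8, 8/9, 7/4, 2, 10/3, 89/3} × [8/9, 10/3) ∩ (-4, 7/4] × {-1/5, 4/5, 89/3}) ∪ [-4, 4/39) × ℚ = [-4, 4/39) × ℚ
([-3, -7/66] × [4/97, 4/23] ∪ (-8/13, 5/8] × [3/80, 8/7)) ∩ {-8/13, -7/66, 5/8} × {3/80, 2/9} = {-7/66, 5/8} × {3/80, 2/9}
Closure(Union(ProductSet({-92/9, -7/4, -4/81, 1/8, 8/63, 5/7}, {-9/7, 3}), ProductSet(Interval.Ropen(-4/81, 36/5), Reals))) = Union(ProductSet({-92/9, -7/4, -4/81, 1/8, 8/63, 5/7}, {-9/7, 3}), ProductSet(Interval(-4/81, 36/5), Reals))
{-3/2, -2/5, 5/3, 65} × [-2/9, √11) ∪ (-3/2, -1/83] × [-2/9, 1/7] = ((-3/2, -1/83] × [-2/9, 1/7]) ∪ ({-3/2, -2/5, 5/3, 65} × [-2/9, √11))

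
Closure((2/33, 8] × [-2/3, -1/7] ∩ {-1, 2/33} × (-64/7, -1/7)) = ∅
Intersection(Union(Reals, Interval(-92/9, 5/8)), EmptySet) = EmptySet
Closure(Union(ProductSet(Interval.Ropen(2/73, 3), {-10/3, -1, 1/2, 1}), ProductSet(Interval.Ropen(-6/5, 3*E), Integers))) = Union(ProductSet(Interval(-6/5, 3*E), Integers), ProductSet(Interval(2/73, 3), {-10/3, -1, 1/2, 1}))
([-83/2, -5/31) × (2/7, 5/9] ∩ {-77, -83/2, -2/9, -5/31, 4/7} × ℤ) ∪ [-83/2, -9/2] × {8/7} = [-83/2, -9/2] × {8/7}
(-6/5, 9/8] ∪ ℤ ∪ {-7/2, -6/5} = ℤ ∪ {-7/2} ∪ [-6/5, 9/8]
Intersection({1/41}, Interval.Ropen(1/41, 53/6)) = {1/41}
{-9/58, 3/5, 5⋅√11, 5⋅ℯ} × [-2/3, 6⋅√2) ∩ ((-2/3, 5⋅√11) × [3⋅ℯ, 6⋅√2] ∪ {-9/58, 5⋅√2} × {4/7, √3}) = ({-9/58} × {4/7, √3}) ∪ ({-9/58, 3/5, 5⋅ℯ} × [3⋅ℯ, 6⋅√2))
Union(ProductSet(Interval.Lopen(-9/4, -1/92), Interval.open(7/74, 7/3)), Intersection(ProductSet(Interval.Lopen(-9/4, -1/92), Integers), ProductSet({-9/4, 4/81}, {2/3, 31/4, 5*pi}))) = ProductSet(Interval.Lopen(-9/4, -1/92), Interval.open(7/74, 7/3))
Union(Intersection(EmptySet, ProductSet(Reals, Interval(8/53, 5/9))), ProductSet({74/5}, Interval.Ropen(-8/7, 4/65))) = ProductSet({74/5}, Interval.Ropen(-8/7, 4/65))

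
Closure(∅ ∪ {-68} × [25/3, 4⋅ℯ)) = {-68} × [25/3, 4⋅ℯ]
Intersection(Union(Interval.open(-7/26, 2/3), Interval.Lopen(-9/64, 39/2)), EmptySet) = EmptySet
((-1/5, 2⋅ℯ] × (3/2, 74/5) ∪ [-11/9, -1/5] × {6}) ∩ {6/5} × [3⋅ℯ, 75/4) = {6/5} × [3⋅ℯ, 74/5)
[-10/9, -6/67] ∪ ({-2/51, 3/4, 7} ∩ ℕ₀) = [-10/9, -6/67] ∪ {7}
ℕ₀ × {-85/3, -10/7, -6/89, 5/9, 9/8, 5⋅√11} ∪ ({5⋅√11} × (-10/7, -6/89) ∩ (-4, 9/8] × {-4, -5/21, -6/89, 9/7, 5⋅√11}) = ℕ₀ × {-85/3, -10/7, -6/89, 5/9, 9/8, 5⋅√11}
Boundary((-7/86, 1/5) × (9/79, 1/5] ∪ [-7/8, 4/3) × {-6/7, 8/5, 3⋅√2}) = ({-7/86, 1/5} × [9/79, 1/5]) ∪ ([-7/86, 1/5] × {9/79, 1/5}) ∪ ([-7/8, 4/3] × {-6/7, 8/5, 3⋅√2})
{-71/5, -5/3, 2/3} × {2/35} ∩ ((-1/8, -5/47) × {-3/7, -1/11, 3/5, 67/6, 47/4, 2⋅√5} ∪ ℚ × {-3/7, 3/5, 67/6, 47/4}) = ∅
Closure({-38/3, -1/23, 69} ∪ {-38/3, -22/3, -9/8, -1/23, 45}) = {-38/3, -22/3, -9/8, -1/23, 45, 69}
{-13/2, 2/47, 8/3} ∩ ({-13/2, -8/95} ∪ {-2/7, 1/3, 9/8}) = {-13/2}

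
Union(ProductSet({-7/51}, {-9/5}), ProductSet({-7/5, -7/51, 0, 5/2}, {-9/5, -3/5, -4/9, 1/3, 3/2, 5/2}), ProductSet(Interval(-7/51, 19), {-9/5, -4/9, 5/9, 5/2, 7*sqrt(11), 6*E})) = Union(ProductSet({-7/5, -7/51, 0, 5/2}, {-9/5, -3/5, -4/9, 1/3, 3/2, 5/2}), ProductSet(Interval(-7/51, 19), {-9/5, -4/9, 5/9, 5/2, 7*sqrt(11), 6*E}))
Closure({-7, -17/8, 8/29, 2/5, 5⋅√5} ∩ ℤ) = {-7}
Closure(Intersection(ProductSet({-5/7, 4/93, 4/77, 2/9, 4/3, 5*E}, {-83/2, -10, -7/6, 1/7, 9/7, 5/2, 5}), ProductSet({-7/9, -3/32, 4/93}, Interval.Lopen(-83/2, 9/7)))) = ProductSet({4/93}, {-10, -7/6, 1/7, 9/7})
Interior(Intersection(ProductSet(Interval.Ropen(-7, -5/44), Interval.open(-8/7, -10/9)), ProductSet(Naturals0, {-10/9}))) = EmptySet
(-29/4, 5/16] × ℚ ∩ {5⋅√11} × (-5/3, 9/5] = ∅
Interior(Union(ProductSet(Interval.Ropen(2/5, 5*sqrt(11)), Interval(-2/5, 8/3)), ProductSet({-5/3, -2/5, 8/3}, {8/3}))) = ProductSet(Interval.open(2/5, 5*sqrt(11)), Interval.open(-2/5, 8/3))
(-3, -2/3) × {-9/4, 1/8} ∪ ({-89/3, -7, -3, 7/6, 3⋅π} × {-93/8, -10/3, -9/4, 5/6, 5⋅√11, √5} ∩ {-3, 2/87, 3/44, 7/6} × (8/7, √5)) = (-3, -2/3) × {-9/4, 1/8}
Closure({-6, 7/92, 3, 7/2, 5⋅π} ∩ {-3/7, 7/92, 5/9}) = {7/92}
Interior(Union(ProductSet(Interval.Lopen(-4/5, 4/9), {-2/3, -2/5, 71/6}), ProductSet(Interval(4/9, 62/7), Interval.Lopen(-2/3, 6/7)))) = ProductSet(Interval.open(4/9, 62/7), Interval.open(-2/3, 6/7))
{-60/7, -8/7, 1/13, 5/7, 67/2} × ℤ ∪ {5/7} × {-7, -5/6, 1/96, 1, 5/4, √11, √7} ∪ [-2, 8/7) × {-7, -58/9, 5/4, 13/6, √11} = ({-60/7, -8/7, 1/13, 5/7, 67/2} × ℤ) ∪ ([-2, 8/7) × {-7, -58/9, 5/4, 13/6, √11}) ∪ ({5/7} × {-7, -5/6, 1/96, 1, 5/4, √11, √7})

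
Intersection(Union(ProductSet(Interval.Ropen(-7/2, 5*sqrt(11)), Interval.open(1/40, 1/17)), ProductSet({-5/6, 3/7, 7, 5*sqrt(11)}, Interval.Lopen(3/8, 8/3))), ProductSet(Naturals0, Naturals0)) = ProductSet({7}, Range(1, 3, 1))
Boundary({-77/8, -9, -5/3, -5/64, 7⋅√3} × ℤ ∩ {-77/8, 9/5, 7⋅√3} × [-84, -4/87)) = {-77/8, 7⋅√3} × {-84, -83, …, -1}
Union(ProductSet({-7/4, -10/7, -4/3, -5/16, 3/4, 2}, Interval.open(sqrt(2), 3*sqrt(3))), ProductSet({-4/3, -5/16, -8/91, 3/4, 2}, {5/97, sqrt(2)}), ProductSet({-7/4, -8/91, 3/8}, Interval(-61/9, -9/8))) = Union(ProductSet({-7/4, -8/91, 3/8}, Interval(-61/9, -9/8)), ProductSet({-4/3, -5/16, -8/91, 3/4, 2}, {5/97, sqrt(2)}), ProductSet({-7/4, -10/7, -4/3, -5/16, 3/4, 2}, Interval.open(sqrt(2), 3*sqrt(3))))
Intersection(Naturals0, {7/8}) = EmptySet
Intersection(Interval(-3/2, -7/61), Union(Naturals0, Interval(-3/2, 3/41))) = Interval(-3/2, -7/61)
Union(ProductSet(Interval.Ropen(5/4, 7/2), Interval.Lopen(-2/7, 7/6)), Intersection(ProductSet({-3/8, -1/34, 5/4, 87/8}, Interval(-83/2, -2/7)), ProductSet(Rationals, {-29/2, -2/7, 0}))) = Union(ProductSet({-3/8, -1/34, 5/4, 87/8}, {-29/2, -2/7}), ProductSet(Interval.Ropen(5/4, 7/2), Interval.Lopen(-2/7, 7/6)))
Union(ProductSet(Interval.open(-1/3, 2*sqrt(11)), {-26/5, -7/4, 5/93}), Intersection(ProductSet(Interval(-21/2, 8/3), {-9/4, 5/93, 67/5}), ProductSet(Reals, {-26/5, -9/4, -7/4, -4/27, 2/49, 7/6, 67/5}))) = Union(ProductSet(Interval(-21/2, 8/3), {-9/4, 67/5}), ProductSet(Interval.open(-1/3, 2*sqrt(11)), {-26/5, -7/4, 5/93}))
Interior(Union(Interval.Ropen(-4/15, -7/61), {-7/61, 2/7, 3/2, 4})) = Interval.open(-4/15, -7/61)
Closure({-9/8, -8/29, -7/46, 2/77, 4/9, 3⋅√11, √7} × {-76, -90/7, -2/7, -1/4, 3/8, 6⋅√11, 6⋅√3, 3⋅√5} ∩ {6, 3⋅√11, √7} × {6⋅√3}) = {3⋅√11, √7} × {6⋅√3}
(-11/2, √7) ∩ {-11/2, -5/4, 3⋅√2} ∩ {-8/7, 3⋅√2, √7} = ∅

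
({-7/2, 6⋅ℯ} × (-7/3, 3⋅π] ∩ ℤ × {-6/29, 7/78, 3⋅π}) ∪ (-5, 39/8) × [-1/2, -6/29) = (-5, 39/8) × [-1/2, -6/29)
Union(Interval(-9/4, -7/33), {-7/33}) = Interval(-9/4, -7/33)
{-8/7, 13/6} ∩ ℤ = ∅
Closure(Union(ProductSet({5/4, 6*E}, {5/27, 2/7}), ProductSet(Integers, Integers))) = Union(ProductSet({5/4, 6*E}, {5/27, 2/7}), ProductSet(Integers, Integers))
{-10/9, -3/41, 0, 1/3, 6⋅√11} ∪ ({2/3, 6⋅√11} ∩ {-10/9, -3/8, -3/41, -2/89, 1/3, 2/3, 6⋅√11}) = {-10/9, -3/41, 0, 1/3, 2/3, 6⋅√11}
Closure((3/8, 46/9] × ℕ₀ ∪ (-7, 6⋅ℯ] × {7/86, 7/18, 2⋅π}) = ([3/8, 46/9] × ℕ₀) ∪ ([-7, 6⋅ℯ] × {7/86, 7/18, 2⋅π})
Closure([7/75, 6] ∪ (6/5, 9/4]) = [7/75, 6]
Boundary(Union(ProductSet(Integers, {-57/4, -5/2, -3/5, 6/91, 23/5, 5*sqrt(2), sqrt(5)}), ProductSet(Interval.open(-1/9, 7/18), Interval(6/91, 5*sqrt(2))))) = Union(ProductSet(Complement(Integers, Interval.open(-1/9, 7/18)), {-57/4, -5/2, -3/5, 6/91, 23/5, 5*sqrt(2), sqrt(5)}), ProductSet({-1/9, 7/18}, Interval(6/91, 5*sqrt(2))), ProductSet(Integers, {-57/4, -5/2, -3/5, 6/91, 5*sqrt(2)}), ProductSet(Interval(-1/9, 7/18), {6/91, 5*sqrt(2)}))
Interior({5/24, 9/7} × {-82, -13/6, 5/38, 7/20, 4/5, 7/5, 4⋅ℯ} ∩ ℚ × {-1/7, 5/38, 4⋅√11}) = ∅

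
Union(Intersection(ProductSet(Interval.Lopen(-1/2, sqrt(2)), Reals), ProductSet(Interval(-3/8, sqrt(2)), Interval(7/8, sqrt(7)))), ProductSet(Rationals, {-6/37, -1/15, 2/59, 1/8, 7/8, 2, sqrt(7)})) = Union(ProductSet(Interval(-3/8, sqrt(2)), Interval(7/8, sqrt(7))), ProductSet(Rationals, {-6/37, -1/15, 2/59, 1/8, 7/8, 2, sqrt(7)}))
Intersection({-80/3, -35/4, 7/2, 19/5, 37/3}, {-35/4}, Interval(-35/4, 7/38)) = {-35/4}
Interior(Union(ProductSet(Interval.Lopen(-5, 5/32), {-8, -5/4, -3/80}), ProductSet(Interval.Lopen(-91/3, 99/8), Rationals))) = EmptySet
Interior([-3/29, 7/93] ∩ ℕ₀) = ∅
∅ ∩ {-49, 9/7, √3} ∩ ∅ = ∅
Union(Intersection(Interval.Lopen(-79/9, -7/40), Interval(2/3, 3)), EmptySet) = EmptySet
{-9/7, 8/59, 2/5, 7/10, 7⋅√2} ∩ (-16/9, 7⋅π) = {-9/7, 8/59, 2/5, 7/10, 7⋅√2}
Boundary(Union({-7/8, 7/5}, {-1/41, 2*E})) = {-7/8, -1/41, 7/5, 2*E}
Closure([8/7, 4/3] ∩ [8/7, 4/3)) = [8/7, 4/3]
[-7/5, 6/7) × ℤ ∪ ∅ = [-7/5, 6/7) × ℤ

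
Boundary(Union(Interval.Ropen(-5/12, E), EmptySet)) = {-5/12, E}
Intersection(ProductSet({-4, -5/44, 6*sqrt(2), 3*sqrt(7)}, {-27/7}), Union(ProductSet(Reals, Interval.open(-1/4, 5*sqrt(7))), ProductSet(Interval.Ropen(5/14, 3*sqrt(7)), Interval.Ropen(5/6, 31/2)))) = EmptySet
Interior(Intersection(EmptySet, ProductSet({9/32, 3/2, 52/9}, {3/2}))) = EmptySet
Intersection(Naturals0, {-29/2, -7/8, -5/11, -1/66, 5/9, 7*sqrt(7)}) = EmptySet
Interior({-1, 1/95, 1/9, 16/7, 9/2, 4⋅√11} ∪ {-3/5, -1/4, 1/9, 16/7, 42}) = ∅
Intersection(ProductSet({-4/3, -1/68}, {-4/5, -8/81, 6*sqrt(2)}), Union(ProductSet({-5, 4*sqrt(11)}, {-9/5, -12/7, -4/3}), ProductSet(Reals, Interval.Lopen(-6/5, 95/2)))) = ProductSet({-4/3, -1/68}, {-4/5, -8/81, 6*sqrt(2)})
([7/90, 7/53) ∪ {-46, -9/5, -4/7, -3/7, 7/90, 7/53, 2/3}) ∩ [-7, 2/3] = {-9/5, -4/7, -3/7, 2/3} ∪ [7/90, 7/53]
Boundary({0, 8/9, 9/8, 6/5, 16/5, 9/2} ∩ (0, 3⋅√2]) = {8/9, 9/8, 6/5, 16/5}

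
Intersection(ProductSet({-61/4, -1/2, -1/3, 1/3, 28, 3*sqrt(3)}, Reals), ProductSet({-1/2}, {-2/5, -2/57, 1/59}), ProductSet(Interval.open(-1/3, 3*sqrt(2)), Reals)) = EmptySet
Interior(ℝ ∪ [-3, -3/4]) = (-∞, ∞)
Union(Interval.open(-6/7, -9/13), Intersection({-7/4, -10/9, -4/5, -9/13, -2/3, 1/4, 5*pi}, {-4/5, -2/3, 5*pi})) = Union({-2/3, 5*pi}, Interval.open(-6/7, -9/13))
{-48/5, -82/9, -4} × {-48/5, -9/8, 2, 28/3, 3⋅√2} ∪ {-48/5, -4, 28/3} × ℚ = ({-48/5, -4, 28/3} × ℚ) ∪ ({-48/5, -82/9, -4} × {-48/5, -9/8, 2, 28/3, 3⋅√2})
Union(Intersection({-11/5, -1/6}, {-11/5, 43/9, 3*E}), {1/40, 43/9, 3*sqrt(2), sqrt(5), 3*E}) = {-11/5, 1/40, 43/9, 3*sqrt(2), sqrt(5), 3*E}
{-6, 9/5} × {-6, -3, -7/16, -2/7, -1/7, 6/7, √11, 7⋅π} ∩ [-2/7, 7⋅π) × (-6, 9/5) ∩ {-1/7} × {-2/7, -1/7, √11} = ∅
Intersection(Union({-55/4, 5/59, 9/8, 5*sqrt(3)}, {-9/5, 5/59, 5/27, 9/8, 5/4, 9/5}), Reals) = {-55/4, -9/5, 5/59, 5/27, 9/8, 5/4, 9/5, 5*sqrt(3)}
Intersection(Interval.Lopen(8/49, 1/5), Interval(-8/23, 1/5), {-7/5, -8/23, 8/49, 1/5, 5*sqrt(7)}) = {1/5}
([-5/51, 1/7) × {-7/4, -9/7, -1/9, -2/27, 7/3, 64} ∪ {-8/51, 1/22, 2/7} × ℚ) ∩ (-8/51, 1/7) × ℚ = ({1/22} × ℚ) ∪ ([-5/51, 1/7) × {-7/4, -9/7, -1/9, -2/27, 7/3, 64})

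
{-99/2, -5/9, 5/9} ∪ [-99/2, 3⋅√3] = [-99/2, 3⋅√3]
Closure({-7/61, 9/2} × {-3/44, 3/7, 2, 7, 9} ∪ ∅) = {-7/61, 9/2} × {-3/44, 3/7, 2, 7, 9}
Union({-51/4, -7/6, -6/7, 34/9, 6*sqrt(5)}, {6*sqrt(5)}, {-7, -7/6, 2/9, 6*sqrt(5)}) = {-51/4, -7, -7/6, -6/7, 2/9, 34/9, 6*sqrt(5)}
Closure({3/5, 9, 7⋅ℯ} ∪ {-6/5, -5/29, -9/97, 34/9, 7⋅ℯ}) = {-6/5, -5/29, -9/97, 3/5, 34/9, 9, 7⋅ℯ}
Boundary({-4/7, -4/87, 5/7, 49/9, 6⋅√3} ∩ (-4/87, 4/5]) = {5/7}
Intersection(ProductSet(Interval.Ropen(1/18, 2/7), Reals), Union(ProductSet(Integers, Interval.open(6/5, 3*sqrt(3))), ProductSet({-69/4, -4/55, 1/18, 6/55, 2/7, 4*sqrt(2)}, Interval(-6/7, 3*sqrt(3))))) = ProductSet({1/18, 6/55}, Interval(-6/7, 3*sqrt(3)))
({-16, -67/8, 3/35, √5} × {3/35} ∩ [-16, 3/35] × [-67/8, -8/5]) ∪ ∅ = ∅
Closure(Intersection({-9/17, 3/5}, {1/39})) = EmptySet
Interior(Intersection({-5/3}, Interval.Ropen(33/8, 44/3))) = EmptySet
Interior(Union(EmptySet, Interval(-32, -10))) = Interval.open(-32, -10)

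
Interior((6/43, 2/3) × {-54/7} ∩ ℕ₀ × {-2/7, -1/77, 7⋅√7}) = ∅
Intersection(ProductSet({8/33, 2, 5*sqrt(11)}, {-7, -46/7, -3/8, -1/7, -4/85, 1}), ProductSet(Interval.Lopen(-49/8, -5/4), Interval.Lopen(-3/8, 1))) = EmptySet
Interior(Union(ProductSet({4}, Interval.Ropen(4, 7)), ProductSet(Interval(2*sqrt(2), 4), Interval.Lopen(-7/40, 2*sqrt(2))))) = ProductSet(Interval.open(2*sqrt(2), 4), Interval.open(-7/40, 2*sqrt(2)))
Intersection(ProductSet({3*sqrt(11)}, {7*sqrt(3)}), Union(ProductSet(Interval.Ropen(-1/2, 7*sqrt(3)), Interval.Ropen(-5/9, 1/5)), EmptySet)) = EmptySet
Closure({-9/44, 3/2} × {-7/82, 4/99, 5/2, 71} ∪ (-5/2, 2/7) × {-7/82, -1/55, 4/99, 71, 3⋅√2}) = ({-9/44, 3/2} × {-7/82, 4/99, 5/2, 71}) ∪ ([-5/2, 2/7] × {-7/82, -1/55, 4/99, 71, 3⋅√2})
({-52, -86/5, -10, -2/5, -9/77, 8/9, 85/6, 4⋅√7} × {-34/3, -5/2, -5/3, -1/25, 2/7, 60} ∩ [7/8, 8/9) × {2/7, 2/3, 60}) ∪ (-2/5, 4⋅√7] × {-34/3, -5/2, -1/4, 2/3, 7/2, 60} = (-2/5, 4⋅√7] × {-34/3, -5/2, -1/4, 2/3, 7/2, 60}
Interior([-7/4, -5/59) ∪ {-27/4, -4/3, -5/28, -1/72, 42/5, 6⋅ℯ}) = (-7/4, -5/59)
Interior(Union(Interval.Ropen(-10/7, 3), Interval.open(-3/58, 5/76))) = Interval.open(-10/7, 3)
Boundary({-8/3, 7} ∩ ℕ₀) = {7}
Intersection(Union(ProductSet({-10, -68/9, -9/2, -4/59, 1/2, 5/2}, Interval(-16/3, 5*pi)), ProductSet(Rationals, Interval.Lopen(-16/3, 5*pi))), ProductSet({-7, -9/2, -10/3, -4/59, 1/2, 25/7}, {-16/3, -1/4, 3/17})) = Union(ProductSet({-9/2, -4/59, 1/2}, {-16/3, -1/4, 3/17}), ProductSet({-7, -9/2, -10/3, -4/59, 1/2, 25/7}, {-1/4, 3/17}))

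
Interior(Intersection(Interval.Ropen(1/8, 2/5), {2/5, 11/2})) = EmptySet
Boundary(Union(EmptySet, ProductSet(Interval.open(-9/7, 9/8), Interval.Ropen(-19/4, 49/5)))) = Union(ProductSet({-9/7, 9/8}, Interval(-19/4, 49/5)), ProductSet(Interval(-9/7, 9/8), {-19/4, 49/5}))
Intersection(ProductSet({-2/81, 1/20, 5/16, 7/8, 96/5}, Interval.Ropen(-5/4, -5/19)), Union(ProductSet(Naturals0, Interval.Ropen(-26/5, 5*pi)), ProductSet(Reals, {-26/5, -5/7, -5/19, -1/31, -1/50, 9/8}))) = ProductSet({-2/81, 1/20, 5/16, 7/8, 96/5}, {-5/7})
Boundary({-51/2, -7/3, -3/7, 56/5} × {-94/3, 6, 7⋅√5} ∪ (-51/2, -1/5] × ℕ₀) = ([-51/2, -1/5] × ℕ₀) ∪ ({-51/2, -7/3, -3/7, 56/5} × {-94/3, 6, 7⋅√5})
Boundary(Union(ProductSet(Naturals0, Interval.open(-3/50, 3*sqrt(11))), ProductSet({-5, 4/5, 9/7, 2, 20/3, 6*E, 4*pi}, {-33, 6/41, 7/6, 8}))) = Union(ProductSet({-5, 4/5, 9/7, 2, 20/3, 6*E, 4*pi}, {-33, 6/41, 7/6, 8}), ProductSet(Naturals0, Interval(-3/50, 3*sqrt(11))))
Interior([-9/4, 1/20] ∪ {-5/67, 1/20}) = (-9/4, 1/20)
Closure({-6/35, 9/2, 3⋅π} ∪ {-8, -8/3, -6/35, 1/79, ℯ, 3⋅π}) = {-8, -8/3, -6/35, 1/79, 9/2, ℯ, 3⋅π}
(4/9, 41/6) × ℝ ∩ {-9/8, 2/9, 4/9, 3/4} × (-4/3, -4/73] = {3/4} × (-4/3, -4/73]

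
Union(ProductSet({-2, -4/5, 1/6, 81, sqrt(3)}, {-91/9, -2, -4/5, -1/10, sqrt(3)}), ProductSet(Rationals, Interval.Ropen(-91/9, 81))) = Union(ProductSet({-2, -4/5, 1/6, 81, sqrt(3)}, {-91/9, -2, -4/5, -1/10, sqrt(3)}), ProductSet(Rationals, Interval.Ropen(-91/9, 81)))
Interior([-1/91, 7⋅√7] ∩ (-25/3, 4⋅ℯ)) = (-1/91, 4⋅ℯ)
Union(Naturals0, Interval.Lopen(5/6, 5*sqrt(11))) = Union(Interval.Lopen(5/6, 5*sqrt(11)), Naturals0)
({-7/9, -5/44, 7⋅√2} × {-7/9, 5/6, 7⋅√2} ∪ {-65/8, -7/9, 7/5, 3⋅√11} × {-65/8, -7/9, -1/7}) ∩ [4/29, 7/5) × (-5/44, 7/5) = ∅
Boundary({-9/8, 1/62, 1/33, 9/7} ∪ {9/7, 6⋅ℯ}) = {-9/8, 1/62, 1/33, 9/7, 6⋅ℯ}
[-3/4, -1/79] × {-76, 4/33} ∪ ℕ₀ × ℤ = (ℕ₀ × ℤ) ∪ ([-3/4, -1/79] × {-76, 4/33})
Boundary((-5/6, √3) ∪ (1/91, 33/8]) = {-5/6, 33/8}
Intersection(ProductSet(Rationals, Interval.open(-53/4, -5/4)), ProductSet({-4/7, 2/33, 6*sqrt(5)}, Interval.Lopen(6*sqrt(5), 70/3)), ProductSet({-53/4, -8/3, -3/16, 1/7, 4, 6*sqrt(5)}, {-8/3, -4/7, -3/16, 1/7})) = EmptySet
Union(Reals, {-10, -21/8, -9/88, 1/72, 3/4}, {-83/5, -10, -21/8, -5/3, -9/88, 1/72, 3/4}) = Reals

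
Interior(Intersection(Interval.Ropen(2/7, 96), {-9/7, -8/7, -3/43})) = EmptySet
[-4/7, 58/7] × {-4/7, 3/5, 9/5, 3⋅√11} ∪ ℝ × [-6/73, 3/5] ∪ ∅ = (ℝ × [-6/73, 3/5]) ∪ ([-4/7, 58/7] × {-4/7, 3/5, 9/5, 3⋅√11})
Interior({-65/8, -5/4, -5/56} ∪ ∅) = ∅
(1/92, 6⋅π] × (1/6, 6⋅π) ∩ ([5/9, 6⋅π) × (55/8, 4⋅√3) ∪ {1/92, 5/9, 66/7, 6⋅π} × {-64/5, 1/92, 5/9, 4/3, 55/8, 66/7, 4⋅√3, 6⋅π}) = ({5/9, 66/7, 6⋅π} × {5/9, 4/3, 55/8, 66/7, 4⋅√3}) ∪ ([5/9, 6⋅π) × (55/8, 4⋅√3))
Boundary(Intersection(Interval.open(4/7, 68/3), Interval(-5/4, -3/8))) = EmptySet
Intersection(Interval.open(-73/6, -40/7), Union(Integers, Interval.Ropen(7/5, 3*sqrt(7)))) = Range(-12, -5, 1)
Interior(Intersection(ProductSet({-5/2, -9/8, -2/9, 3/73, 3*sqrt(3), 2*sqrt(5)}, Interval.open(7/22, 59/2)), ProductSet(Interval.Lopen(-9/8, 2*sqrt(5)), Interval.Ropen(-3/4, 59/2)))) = EmptySet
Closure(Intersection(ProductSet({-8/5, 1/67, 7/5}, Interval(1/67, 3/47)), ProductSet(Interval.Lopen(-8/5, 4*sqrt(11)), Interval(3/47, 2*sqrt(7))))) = ProductSet({1/67, 7/5}, {3/47})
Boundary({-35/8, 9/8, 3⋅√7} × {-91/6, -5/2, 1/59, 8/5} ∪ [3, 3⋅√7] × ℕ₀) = ([3, 3⋅√7] × ℕ₀) ∪ ({-35/8, 9/8, 3⋅√7} × {-91/6, -5/2, 1/59, 8/5})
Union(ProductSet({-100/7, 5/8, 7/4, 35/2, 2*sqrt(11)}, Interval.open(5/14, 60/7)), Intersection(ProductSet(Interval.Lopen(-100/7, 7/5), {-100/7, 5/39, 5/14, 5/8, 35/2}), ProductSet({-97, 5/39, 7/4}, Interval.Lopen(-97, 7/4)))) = Union(ProductSet({5/39}, {-100/7, 5/39, 5/14, 5/8}), ProductSet({-100/7, 5/8, 7/4, 35/2, 2*sqrt(11)}, Interval.open(5/14, 60/7)))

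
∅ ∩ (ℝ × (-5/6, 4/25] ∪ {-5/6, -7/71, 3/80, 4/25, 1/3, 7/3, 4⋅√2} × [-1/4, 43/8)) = ∅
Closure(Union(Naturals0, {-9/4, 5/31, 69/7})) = Union({-9/4, 5/31, 69/7}, Naturals0)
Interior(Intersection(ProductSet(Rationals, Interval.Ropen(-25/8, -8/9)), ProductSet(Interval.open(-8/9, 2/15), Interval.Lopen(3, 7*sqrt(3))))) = EmptySet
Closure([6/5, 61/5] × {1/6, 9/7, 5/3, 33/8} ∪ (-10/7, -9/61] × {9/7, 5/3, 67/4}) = ([-10/7, -9/61] × {9/7, 5/3, 67/4}) ∪ ([6/5, 61/5] × {1/6, 9/7, 5/3, 33/8})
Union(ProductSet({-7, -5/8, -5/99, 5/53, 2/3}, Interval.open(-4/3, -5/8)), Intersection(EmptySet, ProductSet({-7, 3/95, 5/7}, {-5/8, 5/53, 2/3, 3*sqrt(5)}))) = ProductSet({-7, -5/8, -5/99, 5/53, 2/3}, Interval.open(-4/3, -5/8))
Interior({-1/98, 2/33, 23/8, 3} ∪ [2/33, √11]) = (2/33, √11)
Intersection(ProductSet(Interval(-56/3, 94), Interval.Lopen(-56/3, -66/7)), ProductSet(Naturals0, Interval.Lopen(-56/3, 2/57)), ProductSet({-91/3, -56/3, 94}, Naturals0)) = EmptySet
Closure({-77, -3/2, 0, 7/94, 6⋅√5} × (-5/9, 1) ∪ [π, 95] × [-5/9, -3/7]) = ([π, 95] × [-5/9, -3/7]) ∪ ({-77, -3/2, 0, 7/94, 6⋅√5} × [-5/9, 1])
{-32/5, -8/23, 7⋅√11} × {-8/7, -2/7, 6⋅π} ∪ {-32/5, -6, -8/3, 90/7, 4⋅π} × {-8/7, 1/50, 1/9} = ({-32/5, -6, -8/3, 90/7, 4⋅π} × {-8/7, 1/50, 1/9}) ∪ ({-32/5, -8/23, 7⋅√11} × {-8/7, -2/7, 6⋅π})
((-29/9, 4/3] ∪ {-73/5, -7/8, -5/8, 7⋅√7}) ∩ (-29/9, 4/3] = (-29/9, 4/3]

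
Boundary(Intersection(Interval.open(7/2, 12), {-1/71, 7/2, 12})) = EmptySet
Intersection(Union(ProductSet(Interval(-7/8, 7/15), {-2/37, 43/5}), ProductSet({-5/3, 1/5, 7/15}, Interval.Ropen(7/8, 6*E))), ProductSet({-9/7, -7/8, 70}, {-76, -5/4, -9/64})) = EmptySet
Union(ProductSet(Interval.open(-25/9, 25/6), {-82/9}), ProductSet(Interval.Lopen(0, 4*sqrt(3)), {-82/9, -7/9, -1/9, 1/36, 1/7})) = Union(ProductSet(Interval.open(-25/9, 25/6), {-82/9}), ProductSet(Interval.Lopen(0, 4*sqrt(3)), {-82/9, -7/9, -1/9, 1/36, 1/7}))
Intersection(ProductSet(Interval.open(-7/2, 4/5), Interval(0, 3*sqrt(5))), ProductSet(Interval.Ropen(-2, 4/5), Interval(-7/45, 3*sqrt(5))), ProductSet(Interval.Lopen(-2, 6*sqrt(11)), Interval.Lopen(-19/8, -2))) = EmptySet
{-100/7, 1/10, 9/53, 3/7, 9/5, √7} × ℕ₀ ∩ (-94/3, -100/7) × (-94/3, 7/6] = ∅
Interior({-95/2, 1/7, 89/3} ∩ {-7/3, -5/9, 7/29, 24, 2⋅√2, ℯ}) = ∅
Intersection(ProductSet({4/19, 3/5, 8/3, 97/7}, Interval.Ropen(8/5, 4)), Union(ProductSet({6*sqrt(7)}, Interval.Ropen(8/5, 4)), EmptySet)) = EmptySet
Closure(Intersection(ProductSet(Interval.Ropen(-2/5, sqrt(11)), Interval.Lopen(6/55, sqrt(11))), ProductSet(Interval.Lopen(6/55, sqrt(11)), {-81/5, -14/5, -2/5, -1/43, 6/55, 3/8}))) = ProductSet(Interval(6/55, sqrt(11)), {3/8})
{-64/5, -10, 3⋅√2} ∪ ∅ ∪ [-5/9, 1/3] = {-64/5, -10, 3⋅√2} ∪ [-5/9, 1/3]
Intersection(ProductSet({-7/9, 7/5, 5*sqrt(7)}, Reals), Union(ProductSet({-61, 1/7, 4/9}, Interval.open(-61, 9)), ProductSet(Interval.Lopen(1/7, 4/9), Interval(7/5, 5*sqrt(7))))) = EmptySet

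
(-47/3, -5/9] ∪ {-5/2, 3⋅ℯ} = (-47/3, -5/9] ∪ {3⋅ℯ}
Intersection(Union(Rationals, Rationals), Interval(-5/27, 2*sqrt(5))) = Intersection(Interval(-5/27, 2*sqrt(5)), Rationals)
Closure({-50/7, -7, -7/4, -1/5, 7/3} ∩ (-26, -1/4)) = {-50/7, -7, -7/4}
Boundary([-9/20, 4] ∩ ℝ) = {-9/20, 4}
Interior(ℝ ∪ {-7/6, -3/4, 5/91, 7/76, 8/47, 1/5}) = ℝ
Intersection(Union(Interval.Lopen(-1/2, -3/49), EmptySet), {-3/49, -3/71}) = {-3/49}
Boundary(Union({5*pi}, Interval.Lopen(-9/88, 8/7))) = {-9/88, 8/7, 5*pi}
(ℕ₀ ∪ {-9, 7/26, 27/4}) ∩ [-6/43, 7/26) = {0}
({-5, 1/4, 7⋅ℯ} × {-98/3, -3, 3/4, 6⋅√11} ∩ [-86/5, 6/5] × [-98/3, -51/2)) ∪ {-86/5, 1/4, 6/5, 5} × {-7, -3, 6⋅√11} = ({-5, 1/4} × {-98/3}) ∪ ({-86/5, 1/4, 6/5, 5} × {-7, -3, 6⋅√11})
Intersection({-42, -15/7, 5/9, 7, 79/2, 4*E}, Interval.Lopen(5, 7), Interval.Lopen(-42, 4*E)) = {7}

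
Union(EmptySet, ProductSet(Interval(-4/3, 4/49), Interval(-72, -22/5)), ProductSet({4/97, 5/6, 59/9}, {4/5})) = Union(ProductSet({4/97, 5/6, 59/9}, {4/5}), ProductSet(Interval(-4/3, 4/49), Interval(-72, -22/5)))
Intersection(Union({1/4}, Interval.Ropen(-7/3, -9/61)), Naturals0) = EmptySet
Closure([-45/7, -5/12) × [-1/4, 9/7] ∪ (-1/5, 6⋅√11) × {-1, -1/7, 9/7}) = ([-45/7, -5/12] × [-1/4, 9/7]) ∪ ([-1/5, 6⋅√11] × {-1, -1/7, 9/7})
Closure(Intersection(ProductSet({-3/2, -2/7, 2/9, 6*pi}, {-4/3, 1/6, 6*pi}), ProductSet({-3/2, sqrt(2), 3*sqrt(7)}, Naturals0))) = EmptySet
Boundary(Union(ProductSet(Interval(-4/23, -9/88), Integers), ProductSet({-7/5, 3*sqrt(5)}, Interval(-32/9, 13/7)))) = Union(ProductSet({-7/5, 3*sqrt(5)}, Interval(-32/9, 13/7)), ProductSet(Interval(-4/23, -9/88), Integers))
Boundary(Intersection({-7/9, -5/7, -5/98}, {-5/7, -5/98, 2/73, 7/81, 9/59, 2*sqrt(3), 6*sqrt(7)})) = {-5/7, -5/98}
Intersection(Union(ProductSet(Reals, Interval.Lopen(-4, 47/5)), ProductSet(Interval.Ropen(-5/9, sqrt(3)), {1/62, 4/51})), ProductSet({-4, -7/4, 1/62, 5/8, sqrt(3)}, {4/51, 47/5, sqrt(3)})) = ProductSet({-4, -7/4, 1/62, 5/8, sqrt(3)}, {4/51, 47/5, sqrt(3)})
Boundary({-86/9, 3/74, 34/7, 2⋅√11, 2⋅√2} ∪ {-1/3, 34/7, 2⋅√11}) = {-86/9, -1/3, 3/74, 34/7, 2⋅√11, 2⋅√2}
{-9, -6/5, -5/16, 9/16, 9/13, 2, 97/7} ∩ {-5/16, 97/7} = {-5/16, 97/7}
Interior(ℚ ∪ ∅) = ∅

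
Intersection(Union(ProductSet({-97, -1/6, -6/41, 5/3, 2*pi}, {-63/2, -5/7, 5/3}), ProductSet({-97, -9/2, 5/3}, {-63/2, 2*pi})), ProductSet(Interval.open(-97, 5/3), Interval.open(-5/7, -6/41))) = EmptySet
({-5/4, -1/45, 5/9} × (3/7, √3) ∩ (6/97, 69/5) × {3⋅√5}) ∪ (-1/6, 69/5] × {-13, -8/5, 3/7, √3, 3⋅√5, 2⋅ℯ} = (-1/6, 69/5] × {-13, -8/5, 3/7, √3, 3⋅√5, 2⋅ℯ}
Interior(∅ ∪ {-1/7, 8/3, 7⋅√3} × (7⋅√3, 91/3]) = ∅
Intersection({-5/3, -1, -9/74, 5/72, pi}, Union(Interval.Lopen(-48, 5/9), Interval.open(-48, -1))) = {-5/3, -1, -9/74, 5/72}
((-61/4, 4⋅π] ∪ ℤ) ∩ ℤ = ℤ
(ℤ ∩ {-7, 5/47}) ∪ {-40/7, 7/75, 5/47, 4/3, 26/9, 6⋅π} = {-7, -40/7, 7/75, 5/47, 4/3, 26/9, 6⋅π}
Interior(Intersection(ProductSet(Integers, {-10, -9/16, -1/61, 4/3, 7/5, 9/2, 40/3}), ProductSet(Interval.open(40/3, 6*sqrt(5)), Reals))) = EmptySet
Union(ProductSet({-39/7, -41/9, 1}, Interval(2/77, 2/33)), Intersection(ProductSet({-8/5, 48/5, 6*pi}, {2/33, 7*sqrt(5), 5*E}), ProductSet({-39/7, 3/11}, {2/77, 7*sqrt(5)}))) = ProductSet({-39/7, -41/9, 1}, Interval(2/77, 2/33))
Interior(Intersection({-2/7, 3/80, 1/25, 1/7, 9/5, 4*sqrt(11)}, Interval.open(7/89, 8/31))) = EmptySet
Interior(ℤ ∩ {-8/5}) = ∅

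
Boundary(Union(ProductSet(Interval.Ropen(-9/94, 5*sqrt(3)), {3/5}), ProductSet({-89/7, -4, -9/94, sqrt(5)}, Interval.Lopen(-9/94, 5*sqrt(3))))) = Union(ProductSet({-89/7, -4, -9/94, sqrt(5)}, Interval(-9/94, 5*sqrt(3))), ProductSet(Interval(-9/94, 5*sqrt(3)), {3/5}))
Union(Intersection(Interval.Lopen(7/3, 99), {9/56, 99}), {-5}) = {-5, 99}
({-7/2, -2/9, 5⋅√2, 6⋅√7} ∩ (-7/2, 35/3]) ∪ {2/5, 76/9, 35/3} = {-2/9, 2/5, 76/9, 35/3, 5⋅√2}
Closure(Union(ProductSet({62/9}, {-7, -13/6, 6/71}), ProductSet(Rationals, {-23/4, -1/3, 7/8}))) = Union(ProductSet({62/9}, {-7, -13/6, 6/71}), ProductSet(Reals, {-23/4, -1/3, 7/8}))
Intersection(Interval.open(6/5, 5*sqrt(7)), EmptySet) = EmptySet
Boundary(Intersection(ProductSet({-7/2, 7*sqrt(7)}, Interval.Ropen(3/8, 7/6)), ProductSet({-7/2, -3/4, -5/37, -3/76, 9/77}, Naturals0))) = ProductSet({-7/2}, Range(1, 2, 1))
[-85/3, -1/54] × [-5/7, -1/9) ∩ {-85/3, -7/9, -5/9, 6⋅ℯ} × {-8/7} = ∅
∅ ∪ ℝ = ℝ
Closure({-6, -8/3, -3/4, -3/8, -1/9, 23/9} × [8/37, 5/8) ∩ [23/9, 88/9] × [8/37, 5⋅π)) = {23/9} × [8/37, 5/8]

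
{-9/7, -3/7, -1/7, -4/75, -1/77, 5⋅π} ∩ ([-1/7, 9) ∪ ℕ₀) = {-1/7, -4/75, -1/77}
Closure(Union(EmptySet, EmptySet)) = EmptySet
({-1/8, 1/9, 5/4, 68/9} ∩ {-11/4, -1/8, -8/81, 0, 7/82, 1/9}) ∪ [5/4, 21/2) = {-1/8, 1/9} ∪ [5/4, 21/2)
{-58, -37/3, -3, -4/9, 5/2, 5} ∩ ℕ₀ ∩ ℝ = {5}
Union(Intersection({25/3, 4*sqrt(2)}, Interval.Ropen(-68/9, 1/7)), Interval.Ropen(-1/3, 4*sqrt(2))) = Interval.Ropen(-1/3, 4*sqrt(2))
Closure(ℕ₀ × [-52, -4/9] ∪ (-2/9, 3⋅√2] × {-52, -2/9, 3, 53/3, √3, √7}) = (ℕ₀ × [-52, -4/9]) ∪ ([-2/9, 3⋅√2] × {-52, -2/9, 3, 53/3, √3, √7})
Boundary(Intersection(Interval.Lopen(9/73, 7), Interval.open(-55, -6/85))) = EmptySet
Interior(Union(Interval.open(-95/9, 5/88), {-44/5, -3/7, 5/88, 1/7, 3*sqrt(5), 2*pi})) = Interval.open(-95/9, 5/88)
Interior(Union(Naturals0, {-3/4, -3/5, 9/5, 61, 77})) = EmptySet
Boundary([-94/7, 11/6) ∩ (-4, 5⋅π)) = {-4, 11/6}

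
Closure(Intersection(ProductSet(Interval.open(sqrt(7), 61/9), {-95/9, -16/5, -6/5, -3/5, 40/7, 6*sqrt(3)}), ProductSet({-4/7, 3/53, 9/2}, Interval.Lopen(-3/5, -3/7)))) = EmptySet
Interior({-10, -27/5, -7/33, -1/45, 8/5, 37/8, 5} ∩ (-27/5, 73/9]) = ∅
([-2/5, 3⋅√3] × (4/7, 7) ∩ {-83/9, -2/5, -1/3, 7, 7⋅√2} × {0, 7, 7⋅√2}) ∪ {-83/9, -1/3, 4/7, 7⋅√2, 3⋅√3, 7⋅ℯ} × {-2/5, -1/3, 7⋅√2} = {-83/9, -1/3, 4/7, 7⋅√2, 3⋅√3, 7⋅ℯ} × {-2/5, -1/3, 7⋅√2}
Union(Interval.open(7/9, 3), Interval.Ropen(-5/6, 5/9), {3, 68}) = Union({68}, Interval.Ropen(-5/6, 5/9), Interval.Lopen(7/9, 3))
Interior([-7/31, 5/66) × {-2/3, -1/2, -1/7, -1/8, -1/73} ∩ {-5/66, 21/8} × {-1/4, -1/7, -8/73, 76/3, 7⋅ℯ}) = ∅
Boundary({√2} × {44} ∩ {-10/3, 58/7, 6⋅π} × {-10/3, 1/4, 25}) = ∅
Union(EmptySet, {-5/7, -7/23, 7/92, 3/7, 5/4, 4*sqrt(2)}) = {-5/7, -7/23, 7/92, 3/7, 5/4, 4*sqrt(2)}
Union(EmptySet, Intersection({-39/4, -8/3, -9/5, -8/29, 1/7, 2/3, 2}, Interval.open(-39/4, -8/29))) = {-8/3, -9/5}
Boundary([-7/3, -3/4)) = {-7/3, -3/4}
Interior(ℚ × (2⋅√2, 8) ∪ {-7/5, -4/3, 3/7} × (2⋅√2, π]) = ∅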